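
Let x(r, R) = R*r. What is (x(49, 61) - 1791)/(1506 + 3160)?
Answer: 599/2333 ≈ 0.25675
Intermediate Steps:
(x(49, 61) - 1791)/(1506 + 3160) = (61*49 - 1791)/(1506 + 3160) = (2989 - 1791)/4666 = 1198*(1/4666) = 599/2333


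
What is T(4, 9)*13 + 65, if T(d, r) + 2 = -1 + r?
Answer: 143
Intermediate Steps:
T(d, r) = -3 + r (T(d, r) = -2 + (-1 + r) = -3 + r)
T(4, 9)*13 + 65 = (-3 + 9)*13 + 65 = 6*13 + 65 = 78 + 65 = 143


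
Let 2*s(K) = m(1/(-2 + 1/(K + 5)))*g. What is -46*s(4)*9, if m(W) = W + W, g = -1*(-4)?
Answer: 14904/17 ≈ 876.71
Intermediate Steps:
g = 4
m(W) = 2*W
s(K) = 4/(-2 + 1/(5 + K)) (s(K) = ((2/(-2 + 1/(K + 5)))*4)/2 = ((2/(-2 + 1/(5 + K)))*4)/2 = (8/(-2 + 1/(5 + K)))/2 = 4/(-2 + 1/(5 + K)))
-46*s(4)*9 = -184*(-5 - 1*4)/(9 + 2*4)*9 = -184*(-5 - 4)/(9 + 8)*9 = -184*(-9)/17*9 = -46*(-36/17)*9 = (1656/17)*9 = 14904/17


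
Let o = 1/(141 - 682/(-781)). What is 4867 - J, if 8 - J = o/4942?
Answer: 241884742065/49780766 ≈ 4859.0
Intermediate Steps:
o = 71/10073 (o = 1/(141 - 682*(-1/781)) = 1/(141 + 62/71) = 1/(10073/71) = 71/10073 ≈ 0.0070485)
J = 398246057/49780766 (J = 8 - 71/(10073*4942) = 8 - 1*71/49780766 = 8 - 71/49780766 = 398246057/49780766 ≈ 8.0000)
4867 - J = 4867 - 1*398246057/49780766 = 4867 - 398246057/49780766 = 241884742065/49780766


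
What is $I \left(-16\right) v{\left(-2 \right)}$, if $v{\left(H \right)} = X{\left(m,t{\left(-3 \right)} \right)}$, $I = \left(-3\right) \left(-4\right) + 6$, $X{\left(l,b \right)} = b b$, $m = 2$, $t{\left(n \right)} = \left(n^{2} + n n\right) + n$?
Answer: $-64800$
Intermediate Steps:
$t{\left(n \right)} = n + 2 n^{2}$ ($t{\left(n \right)} = \left(n^{2} + n^{2}\right) + n = 2 n^{2} + n = n + 2 n^{2}$)
$X{\left(l,b \right)} = b^{2}$
$I = 18$ ($I = 12 + 6 = 18$)
$v{\left(H \right)} = 225$ ($v{\left(H \right)} = \left(- 3 \left(1 + 2 \left(-3\right)\right)\right)^{2} = \left(- 3 \left(1 - 6\right)\right)^{2} = \left(\left(-3\right) \left(-5\right)\right)^{2} = 15^{2} = 225$)
$I \left(-16\right) v{\left(-2 \right)} = 18 \left(-16\right) 225 = \left(-288\right) 225 = -64800$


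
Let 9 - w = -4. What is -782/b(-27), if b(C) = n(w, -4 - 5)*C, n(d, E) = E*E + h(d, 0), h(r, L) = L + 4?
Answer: 46/135 ≈ 0.34074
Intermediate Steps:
h(r, L) = 4 + L
w = 13 (w = 9 - 1*(-4) = 9 + 4 = 13)
n(d, E) = 4 + E² (n(d, E) = E*E + (4 + 0) = E² + 4 = 4 + E²)
b(C) = 85*C (b(C) = (4 + (-4 - 5)²)*C = (4 + (-9)²)*C = (4 + 81)*C = 85*C)
-782/b(-27) = -782/(85*(-27)) = -782/(-2295) = -782*(-1/2295) = 46/135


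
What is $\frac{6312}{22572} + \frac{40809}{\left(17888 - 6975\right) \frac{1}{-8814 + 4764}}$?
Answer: $- \frac{310879262212}{20527353} \approx -15145.0$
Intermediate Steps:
$\frac{6312}{22572} + \frac{40809}{\left(17888 - 6975\right) \frac{1}{-8814 + 4764}} = 6312 \cdot \frac{1}{22572} + \frac{40809}{10913 \frac{1}{-4050}} = \frac{526}{1881} + \frac{40809}{10913 \left(- \frac{1}{4050}\right)} = \frac{526}{1881} + \frac{40809}{- \frac{10913}{4050}} = \frac{526}{1881} + 40809 \left(- \frac{4050}{10913}\right) = \frac{526}{1881} - \frac{165276450}{10913} = - \frac{310879262212}{20527353}$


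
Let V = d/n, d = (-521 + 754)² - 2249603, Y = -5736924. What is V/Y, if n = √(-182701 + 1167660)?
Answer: 1097657*√984959/2825317463058 ≈ 0.00038557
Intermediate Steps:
d = -2195314 (d = 233² - 2249603 = 54289 - 2249603 = -2195314)
n = √984959 ≈ 992.45
V = -2195314*√984959/984959 ≈ -2212.0
V/Y = -2195314*√984959/984959/(-5736924) = -2195314*√984959/984959*(-1/5736924) = 1097657*√984959/2825317463058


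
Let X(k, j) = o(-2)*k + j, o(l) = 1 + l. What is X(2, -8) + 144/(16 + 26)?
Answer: -46/7 ≈ -6.5714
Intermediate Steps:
X(k, j) = j - k (X(k, j) = (1 - 2)*k + j = -k + j = j - k)
X(2, -8) + 144/(16 + 26) = (-8 - 1*2) + 144/(16 + 26) = (-8 - 2) + 144/42 = -10 + 144*(1/42) = -10 + 24/7 = -46/7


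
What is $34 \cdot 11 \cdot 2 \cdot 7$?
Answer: $5236$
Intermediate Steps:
$34 \cdot 11 \cdot 2 \cdot 7 = 374 \cdot 14 = 5236$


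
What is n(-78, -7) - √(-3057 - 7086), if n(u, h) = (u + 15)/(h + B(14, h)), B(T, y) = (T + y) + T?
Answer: -9/2 - 21*I*√23 ≈ -4.5 - 100.71*I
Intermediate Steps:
B(T, y) = y + 2*T
n(u, h) = (15 + u)/(28 + 2*h) (n(u, h) = (u + 15)/(h + (h + 2*14)) = (15 + u)/(h + (h + 28)) = (15 + u)/(h + (28 + h)) = (15 + u)/(28 + 2*h))
n(-78, -7) - √(-3057 - 7086) = (15 - 78)/(2*(14 - 7)) - √(-3057 - 7086) = (½)*(-63)/7 - √(-10143) = (½)*(⅐)*(-63) - 21*I*√23 = -9/2 - 21*I*√23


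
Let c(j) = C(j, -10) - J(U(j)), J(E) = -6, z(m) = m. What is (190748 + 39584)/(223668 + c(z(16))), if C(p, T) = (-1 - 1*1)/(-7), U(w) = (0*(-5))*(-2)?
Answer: 403081/391430 ≈ 1.0298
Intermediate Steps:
U(w) = 0 (U(w) = 0*(-2) = 0)
C(p, T) = 2/7 (C(p, T) = (-1 - 1)*(-⅐) = -2*(-⅐) = 2/7)
c(j) = 44/7 (c(j) = 2/7 - 1*(-6) = 2/7 + 6 = 44/7)
(190748 + 39584)/(223668 + c(z(16))) = (190748 + 39584)/(223668 + 44/7) = 230332/(1565720/7) = 230332*(7/1565720) = 403081/391430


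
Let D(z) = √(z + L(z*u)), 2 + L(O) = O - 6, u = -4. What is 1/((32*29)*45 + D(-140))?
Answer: 10440/435974297 - √103/871948594 ≈ 2.3935e-5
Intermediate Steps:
L(O) = -8 + O (L(O) = -2 + (O - 6) = -2 + (-6 + O) = -8 + O)
D(z) = √(-8 - 3*z) (D(z) = √(z + (-8 + z*(-4))) = √(z + (-8 - 4*z)) = √(-8 - 3*z))
1/((32*29)*45 + D(-140)) = 1/((32*29)*45 + √(-8 - 3*(-140))) = 1/(928*45 + √(-8 + 420)) = 1/(41760 + √412) = 1/(41760 + 2*√103)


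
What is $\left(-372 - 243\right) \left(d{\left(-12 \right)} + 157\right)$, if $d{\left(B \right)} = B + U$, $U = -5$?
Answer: $-86100$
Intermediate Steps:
$d{\left(B \right)} = -5 + B$ ($d{\left(B \right)} = B - 5 = -5 + B$)
$\left(-372 - 243\right) \left(d{\left(-12 \right)} + 157\right) = \left(-372 - 243\right) \left(\left(-5 - 12\right) + 157\right) = - 615 \left(-17 + 157\right) = \left(-615\right) 140 = -86100$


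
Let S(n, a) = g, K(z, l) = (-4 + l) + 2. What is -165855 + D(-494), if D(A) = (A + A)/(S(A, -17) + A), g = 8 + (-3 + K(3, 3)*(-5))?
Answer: -165853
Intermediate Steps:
K(z, l) = -2 + l
g = 0 (g = 8 + (-3 + (-2 + 3)*(-5)) = 8 + (-3 + 1*(-5)) = 8 + (-3 - 5) = 8 - 8 = 0)
S(n, a) = 0
D(A) = 2 (D(A) = (A + A)/(0 + A) = (2*A)/A = 2)
-165855 + D(-494) = -165855 + 2 = -165853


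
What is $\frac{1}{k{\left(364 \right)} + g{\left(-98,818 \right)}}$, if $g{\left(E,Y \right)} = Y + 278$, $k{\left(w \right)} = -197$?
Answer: $\frac{1}{899} \approx 0.0011123$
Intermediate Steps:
$g{\left(E,Y \right)} = 278 + Y$
$\frac{1}{k{\left(364 \right)} + g{\left(-98,818 \right)}} = \frac{1}{-197 + \left(278 + 818\right)} = \frac{1}{-197 + 1096} = \frac{1}{899}$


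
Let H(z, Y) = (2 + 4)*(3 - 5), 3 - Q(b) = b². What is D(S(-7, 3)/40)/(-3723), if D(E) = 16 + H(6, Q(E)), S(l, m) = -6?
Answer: -4/3723 ≈ -0.0010744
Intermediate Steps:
Q(b) = 3 - b²
H(z, Y) = -12 (H(z, Y) = 6*(-2) = -12)
D(E) = 4 (D(E) = 16 - 12 = 4)
D(S(-7, 3)/40)/(-3723) = 4/(-3723) = 4*(-1/3723) = -4/3723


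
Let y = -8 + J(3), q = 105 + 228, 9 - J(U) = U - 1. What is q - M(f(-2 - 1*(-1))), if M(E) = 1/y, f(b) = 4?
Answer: 334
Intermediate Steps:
J(U) = 10 - U (J(U) = 9 - (U - 1) = 9 - (-1 + U) = 9 + (1 - U) = 10 - U)
q = 333
y = -1 (y = -8 + (10 - 1*3) = -8 + (10 - 3) = -8 + 7 = -1)
M(E) = -1 (M(E) = 1/(-1) = -1)
q - M(f(-2 - 1*(-1))) = 333 - 1*(-1) = 333 + 1 = 334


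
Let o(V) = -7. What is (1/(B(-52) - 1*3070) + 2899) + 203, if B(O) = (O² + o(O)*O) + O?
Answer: 167507/54 ≈ 3102.0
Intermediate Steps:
B(O) = O² - 6*O (B(O) = (O² - 7*O) + O = O² - 6*O)
(1/(B(-52) - 1*3070) + 2899) + 203 = (1/(-52*(-6 - 52) - 1*3070) + 2899) + 203 = (1/(-52*(-58) - 3070) + 2899) + 203 = (1/(3016 - 3070) + 2899) + 203 = (1/(-54) + 2899) + 203 = (-1/54 + 2899) + 203 = 156545/54 + 203 = 167507/54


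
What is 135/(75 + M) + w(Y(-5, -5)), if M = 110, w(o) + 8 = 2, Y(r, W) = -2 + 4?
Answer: -195/37 ≈ -5.2703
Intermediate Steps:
Y(r, W) = 2
w(o) = -6 (w(o) = -8 + 2 = -6)
135/(75 + M) + w(Y(-5, -5)) = 135/(75 + 110) - 6 = 135/185 - 6 = (1/185)*135 - 6 = 27/37 - 6 = -195/37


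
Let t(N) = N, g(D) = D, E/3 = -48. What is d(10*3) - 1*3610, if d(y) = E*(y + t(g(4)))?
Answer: -8506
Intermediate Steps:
E = -144 (E = 3*(-48) = -144)
d(y) = -576 - 144*y (d(y) = -144*(y + 4) = -144*(4 + y) = -576 - 144*y)
d(10*3) - 1*3610 = (-576 - 1440*3) - 1*3610 = (-576 - 144*30) - 3610 = (-576 - 4320) - 3610 = -4896 - 3610 = -8506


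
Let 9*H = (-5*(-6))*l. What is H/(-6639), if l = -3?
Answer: 10/6639 ≈ 0.0015063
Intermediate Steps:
H = -10 (H = (-5*(-6)*(-3))/9 = (30*(-3))/9 = (⅑)*(-90) = -10)
H/(-6639) = -10/(-6639) = -10*(-1/6639) = 10/6639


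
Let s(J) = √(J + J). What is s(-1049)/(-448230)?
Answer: -I*√2098/448230 ≈ -0.00010219*I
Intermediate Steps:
s(J) = √2*√J (s(J) = √(2*J) = √2*√J)
s(-1049)/(-448230) = (√2*√(-1049))/(-448230) = (√2*(I*√1049))*(-1/448230) = (I*√2098)*(-1/448230) = -I*√2098/448230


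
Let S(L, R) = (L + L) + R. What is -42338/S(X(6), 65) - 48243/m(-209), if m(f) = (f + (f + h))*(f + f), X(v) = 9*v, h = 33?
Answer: -6821800379/27840890 ≈ -245.03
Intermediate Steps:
m(f) = 2*f*(33 + 2*f) (m(f) = (f + (f + 33))*(f + f) = (f + (33 + f))*(2*f) = (33 + 2*f)*(2*f) = 2*f*(33 + 2*f))
S(L, R) = R + 2*L (S(L, R) = 2*L + R = R + 2*L)
-42338/S(X(6), 65) - 48243/m(-209) = -42338/(65 + 2*(9*6)) - 48243*(-1/(418*(33 + 2*(-209)))) = -42338/(65 + 2*54) - 48243*(-1/(418*(33 - 418))) = -42338/(65 + 108) - 48243/(2*(-209)*(-385)) = -42338/173 - 48243/160930 = -6821800379/27840890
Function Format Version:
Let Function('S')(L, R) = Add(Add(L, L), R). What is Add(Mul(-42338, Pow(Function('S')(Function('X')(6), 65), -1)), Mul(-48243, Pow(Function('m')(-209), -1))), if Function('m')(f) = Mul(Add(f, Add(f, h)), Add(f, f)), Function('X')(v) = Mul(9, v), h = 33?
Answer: Rational(-6821800379, 27840890) ≈ -245.03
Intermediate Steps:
Function('m')(f) = Mul(2, f, Add(33, Mul(2, f))) (Function('m')(f) = Mul(Add(f, Add(f, 33)), Add(f, f)) = Mul(Add(f, Add(33, f)), Mul(2, f)) = Mul(Add(33, Mul(2, f)), Mul(2, f)) = Mul(2, f, Add(33, Mul(2, f))))
Function('S')(L, R) = Add(R, Mul(2, L)) (Function('S')(L, R) = Add(Mul(2, L), R) = Add(R, Mul(2, L)))
Add(Mul(-42338, Pow(Function('S')(Function('X')(6), 65), -1)), Mul(-48243, Pow(Function('m')(-209), -1))) = Add(Mul(-42338, Pow(Add(65, Mul(2, Mul(9, 6))), -1)), Mul(-48243, Pow(Mul(2, -209, Add(33, Mul(2, -209))), -1))) = Add(Mul(-42338, Pow(Add(65, Mul(2, 54)), -1)), Mul(-48243, Pow(Mul(2, -209, Add(33, -418)), -1))) = Add(Mul(-42338, Pow(Add(65, 108), -1)), Mul(-48243, Pow(Mul(2, -209, -385), -1))) = Add(Mul(-42338, Pow(173, -1)), Mul(-48243, Pow(160930, -1))) = Add(Mul(-42338, Rational(1, 173)), Mul(-48243, Rational(1, 160930))) = Add(Rational(-42338, 173), Rational(-48243, 160930)) = Rational(-6821800379, 27840890)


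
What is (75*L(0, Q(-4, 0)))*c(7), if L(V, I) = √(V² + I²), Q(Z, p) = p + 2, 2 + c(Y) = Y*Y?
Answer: 7050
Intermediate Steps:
c(Y) = -2 + Y² (c(Y) = -2 + Y*Y = -2 + Y²)
Q(Z, p) = 2 + p
L(V, I) = √(I² + V²)
(75*L(0, Q(-4, 0)))*c(7) = (75*√((2 + 0)² + 0²))*(-2 + 7²) = (75*√(2² + 0))*(-2 + 49) = (75*√(4 + 0))*47 = (75*√4)*47 = (75*2)*47 = 150*47 = 7050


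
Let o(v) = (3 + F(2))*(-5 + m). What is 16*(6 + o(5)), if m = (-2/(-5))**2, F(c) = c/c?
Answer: -5344/25 ≈ -213.76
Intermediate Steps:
F(c) = 1
m = 4/25 (m = (-2*(-1/5))**2 = (2/5)**2 = 4/25 ≈ 0.16000)
o(v) = -484/25 (o(v) = (3 + 1)*(-5 + 4/25) = 4*(-121/25) = -484/25)
16*(6 + o(5)) = 16*(6 - 484/25) = 16*(-334/25) = -5344/25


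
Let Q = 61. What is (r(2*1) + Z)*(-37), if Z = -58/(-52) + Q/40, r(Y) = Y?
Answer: -89281/520 ≈ -171.69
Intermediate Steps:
Z = 1373/520 (Z = -58/(-52) + 61/40 = -58*(-1/52) + 61*(1/40) = 29/26 + 61/40 = 1373/520 ≈ 2.6404)
(r(2*1) + Z)*(-37) = (2*1 + 1373/520)*(-37) = (2 + 1373/520)*(-37) = (2413/520)*(-37) = -89281/520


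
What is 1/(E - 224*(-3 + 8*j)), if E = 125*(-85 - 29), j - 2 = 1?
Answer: -1/18954 ≈ -5.2759e-5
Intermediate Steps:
j = 3 (j = 2 + 1 = 3)
E = -14250 (E = 125*(-114) = -14250)
1/(E - 224*(-3 + 8*j)) = 1/(-14250 - 224*(-3 + 8*3)) = 1/(-14250 - 224*(-3 + 24)) = 1/(-14250 - 224*21) = 1/(-14250 - 4704) = 1/(-18954) = -1/18954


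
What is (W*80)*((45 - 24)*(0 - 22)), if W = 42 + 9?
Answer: -1884960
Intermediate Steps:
W = 51
(W*80)*((45 - 24)*(0 - 22)) = (51*80)*((45 - 24)*(0 - 22)) = 4080*(21*(-22)) = 4080*(-462) = -1884960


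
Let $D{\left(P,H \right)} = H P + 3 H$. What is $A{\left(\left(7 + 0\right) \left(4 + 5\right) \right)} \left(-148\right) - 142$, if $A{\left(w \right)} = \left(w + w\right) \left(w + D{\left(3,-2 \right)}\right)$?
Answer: $-951190$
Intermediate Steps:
$D{\left(P,H \right)} = 3 H + H P$
$A{\left(w \right)} = 2 w \left(-12 + w\right)$ ($A{\left(w \right)} = \left(w + w\right) \left(w - 2 \left(3 + 3\right)\right) = 2 w \left(w - 12\right) = 2 w \left(-12 + w\right)$)
$A{\left(\left(7 + 0\right) \left(4 + 5\right) \right)} \left(-148\right) - 142 = 2 \left(7 + 0\right) \left(4 + 5\right) \left(-12 + \left(7 + 0\right) \left(4 + 5\right)\right) \left(-148\right) - 142 = 2 \cdot 7 \cdot 9 \left(-12 + 7 \cdot 9\right) \left(-148\right) - 142 = 2 \cdot 63 \left(-12 + 63\right) \left(-148\right) - 142 = 2 \cdot 63 \cdot 51 \left(-148\right) - 142 = 6426 \left(-148\right) - 142 = -951048 - 142 = -951190$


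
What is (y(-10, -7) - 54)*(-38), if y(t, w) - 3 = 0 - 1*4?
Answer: 2090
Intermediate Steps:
y(t, w) = -1 (y(t, w) = 3 + (0 - 1*4) = 3 + (0 - 4) = 3 - 4 = -1)
(y(-10, -7) - 54)*(-38) = (-1 - 54)*(-38) = -55*(-38) = 2090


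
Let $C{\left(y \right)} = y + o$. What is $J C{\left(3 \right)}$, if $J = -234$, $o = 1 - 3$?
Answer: $-234$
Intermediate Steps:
$o = -2$ ($o = 1 - 3 = -2$)
$C{\left(y \right)} = -2 + y$ ($C{\left(y \right)} = y - 2 = -2 + y$)
$J C{\left(3 \right)} = - 234 \left(-2 + 3\right) = \left(-234\right) 1 = -234$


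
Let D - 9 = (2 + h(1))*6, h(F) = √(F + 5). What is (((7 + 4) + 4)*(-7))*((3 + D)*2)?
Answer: -5040 - 1260*√6 ≈ -8126.4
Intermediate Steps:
h(F) = √(5 + F)
D = 21 + 6*√6 (D = 9 + (2 + √(5 + 1))*6 = 9 + (2 + √6)*6 = 9 + (12 + 6*√6) = 21 + 6*√6 ≈ 35.697)
(((7 + 4) + 4)*(-7))*((3 + D)*2) = (((7 + 4) + 4)*(-7))*((3 + (21 + 6*√6))*2) = ((11 + 4)*(-7))*((24 + 6*√6)*2) = (15*(-7))*(48 + 12*√6) = -105*(48 + 12*√6) = -5040 - 1260*√6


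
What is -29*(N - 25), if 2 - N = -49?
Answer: -754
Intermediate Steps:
N = 51 (N = 2 - 1*(-49) = 2 + 49 = 51)
-29*(N - 25) = -29*(51 - 25) = -29*26 = -754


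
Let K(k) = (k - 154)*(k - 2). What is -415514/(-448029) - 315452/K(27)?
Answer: 142650901058/1422492075 ≈ 100.28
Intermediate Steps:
K(k) = (-154 + k)*(-2 + k)
-415514/(-448029) - 315452/K(27) = -415514/(-448029) - 315452/(308 + 27² - 156*27) = -415514*(-1/448029) - 315452/(308 + 729 - 4212) = 415514/448029 - 315452/(-3175) = 415514/448029 - 315452*(-1/3175) = 415514/448029 + 315452/3175 = 142650901058/1422492075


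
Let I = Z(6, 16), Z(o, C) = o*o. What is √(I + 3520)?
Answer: 2*√889 ≈ 59.632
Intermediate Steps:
Z(o, C) = o²
I = 36 (I = 6² = 36)
√(I + 3520) = √(36 + 3520) = √3556 = 2*√889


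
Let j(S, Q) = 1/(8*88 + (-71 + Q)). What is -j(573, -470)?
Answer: -1/163 ≈ -0.0061350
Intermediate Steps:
j(S, Q) = 1/(633 + Q) (j(S, Q) = 1/(704 + (-71 + Q)) = 1/(633 + Q))
-j(573, -470) = -1/(633 - 470) = -1/163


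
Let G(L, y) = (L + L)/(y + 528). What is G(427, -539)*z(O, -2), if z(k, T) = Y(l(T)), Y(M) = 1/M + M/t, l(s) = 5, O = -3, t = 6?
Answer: -13237/165 ≈ -80.224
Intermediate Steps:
Y(M) = 1/M + M/6
z(k, T) = 31/30 (z(k, T) = 1/5 + (1/6)*5 = 1/5 + 5/6 = 31/30)
G(L, y) = 2*L/(528 + y) (G(L, y) = (2*L)/(528 + y) = 2*L/(528 + y))
G(427, -539)*z(O, -2) = (2*427/(528 - 539))*(31/30) = (2*427/(-11))*(31/30) = (2*427*(-1/11))*(31/30) = -854/11*31/30 = -13237/165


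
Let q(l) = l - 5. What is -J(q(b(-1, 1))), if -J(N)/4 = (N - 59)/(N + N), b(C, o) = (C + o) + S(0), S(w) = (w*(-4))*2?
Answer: 128/5 ≈ 25.600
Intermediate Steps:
S(w) = -8*w (S(w) = -4*w*2 = -8*w)
b(C, o) = C + o (b(C, o) = (C + o) - 8*0 = (C + o) + 0 = C + o)
q(l) = -5 + l
J(N) = -2*(-59 + N)/N (J(N) = -4*(N - 59)/(N + N) = -4*(-59 + N)/(2*N) = -4*(-59 + N)*1/(2*N) = -2*(-59 + N)/N)
-J(q(b(-1, 1))) = -(-2 + 118/(-5 + (-1 + 1))) = -(-2 + 118/(-5 + 0)) = -(-2 + 118/(-5)) = -(-2 + 118*(-⅕)) = -(-2 - 118/5) = -1*(-128/5) = 128/5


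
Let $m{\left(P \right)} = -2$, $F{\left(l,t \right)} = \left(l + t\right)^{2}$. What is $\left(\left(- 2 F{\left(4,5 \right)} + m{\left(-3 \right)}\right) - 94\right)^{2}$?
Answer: $66564$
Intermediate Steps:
$\left(\left(- 2 F{\left(4,5 \right)} + m{\left(-3 \right)}\right) - 94\right)^{2} = \left(\left(- 2 \left(4 + 5\right)^{2} - 2\right) - 94\right)^{2} = \left(\left(- 2 \cdot 9^{2} - 2\right) - 94\right)^{2} = \left(\left(\left(-2\right) 81 - 2\right) - 94\right)^{2} = \left(\left(-162 - 2\right) - 94\right)^{2} = \left(-164 - 94\right)^{2} = \left(-258\right)^{2} = 66564$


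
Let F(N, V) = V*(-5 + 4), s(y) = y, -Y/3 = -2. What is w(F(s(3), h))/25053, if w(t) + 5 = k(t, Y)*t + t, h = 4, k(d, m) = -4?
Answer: 1/3579 ≈ 0.00027941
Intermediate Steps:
Y = 6 (Y = -3*(-2) = 6)
F(N, V) = -V (F(N, V) = V*(-1) = -V)
w(t) = -5 - 3*t (w(t) = -5 + (-4*t + t) = -5 - 3*t)
w(F(s(3), h))/25053 = (-5 - (-3)*4)/25053 = (-5 - 3*(-4))*(1/25053) = (-5 + 12)*(1/25053) = 7*(1/25053) = 1/3579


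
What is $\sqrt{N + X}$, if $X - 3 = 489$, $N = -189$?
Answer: $\sqrt{303} \approx 17.407$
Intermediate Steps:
$X = 492$ ($X = 3 + 489 = 492$)
$\sqrt{N + X} = \sqrt{-189 + 492} = \sqrt{303}$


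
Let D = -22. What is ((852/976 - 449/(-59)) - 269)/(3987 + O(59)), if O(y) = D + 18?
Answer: -3750401/57339268 ≈ -0.065407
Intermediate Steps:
O(y) = -4 (O(y) = -22 + 18 = -4)
((852/976 - 449/(-59)) - 269)/(3987 + O(59)) = ((852/976 - 449/(-59)) - 269)/(3987 - 4) = ((852*(1/976) - 449*(-1/59)) - 269)/3983 = ((213/244 + 449/59) - 269)*(1/3983) = (122123/14396 - 269)*(1/3983) = -3750401/14396*1/3983 = -3750401/57339268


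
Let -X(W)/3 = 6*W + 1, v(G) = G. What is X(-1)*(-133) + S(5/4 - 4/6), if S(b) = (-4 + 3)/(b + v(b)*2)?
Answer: -13969/7 ≈ -1995.6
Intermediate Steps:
X(W) = -3 - 18*W (X(W) = -3*(6*W + 1) = -3*(1 + 6*W) = -3 - 18*W)
S(b) = -1/(3*b) (S(b) = (-4 + 3)/(b + b*2) = -1/(b + 2*b) = -1/(3*b))
X(-1)*(-133) + S(5/4 - 4/6) = (-3 - 18*(-1))*(-133) - 1/(3*(5/4 - 4/6)) = (-3 + 18)*(-133) - 1/(3*(5*(¼) - 4*⅙)) = 15*(-133) - 1/(3*(5/4 - ⅔)) = -1995 - 1/(3*7/12) = -1995 - ⅓*12/7 = -1995 - 4/7 = -13969/7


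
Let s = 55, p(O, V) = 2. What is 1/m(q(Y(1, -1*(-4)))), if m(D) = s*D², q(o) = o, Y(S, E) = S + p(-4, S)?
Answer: 1/495 ≈ 0.0020202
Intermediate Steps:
Y(S, E) = 2 + S (Y(S, E) = S + 2 = 2 + S)
m(D) = 55*D²
1/m(q(Y(1, -1*(-4)))) = 1/(55*(2 + 1)²) = 1/(55*3²) = 1/(55*9) = 1/495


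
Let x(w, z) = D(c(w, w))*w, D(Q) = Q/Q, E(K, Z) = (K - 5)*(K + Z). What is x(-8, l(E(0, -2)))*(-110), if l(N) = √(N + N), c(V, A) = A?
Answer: 880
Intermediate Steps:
E(K, Z) = (-5 + K)*(K + Z)
D(Q) = 1
l(N) = √2*√N (l(N) = √(2*N) = √2*√N)
x(w, z) = w (x(w, z) = 1*w = w)
x(-8, l(E(0, -2)))*(-110) = -8*(-110) = 880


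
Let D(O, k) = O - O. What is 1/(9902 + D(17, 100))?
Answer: 1/9902 ≈ 0.00010099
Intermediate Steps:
D(O, k) = 0
1/(9902 + D(17, 100)) = 1/(9902 + 0) = 1/9902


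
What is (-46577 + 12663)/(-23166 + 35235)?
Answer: -33914/12069 ≈ -2.8100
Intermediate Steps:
(-46577 + 12663)/(-23166 + 35235) = -33914/12069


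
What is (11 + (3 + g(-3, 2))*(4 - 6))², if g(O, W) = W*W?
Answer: 9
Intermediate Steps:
g(O, W) = W²
(11 + (3 + g(-3, 2))*(4 - 6))² = (11 + (3 + 2²)*(4 - 6))² = (11 + (3 + 4)*(-2))² = (11 + 7*(-2))² = (11 - 14)² = (-3)² = 9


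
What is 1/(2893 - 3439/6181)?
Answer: 6181/17878194 ≈ 0.00034573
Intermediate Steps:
1/(2893 - 3439/6181) = 1/(17878194/6181) = 6181/17878194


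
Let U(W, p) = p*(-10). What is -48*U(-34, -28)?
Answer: -13440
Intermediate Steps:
U(W, p) = -10*p
-48*U(-34, -28) = -(-480)*(-28) = -48*280 = -13440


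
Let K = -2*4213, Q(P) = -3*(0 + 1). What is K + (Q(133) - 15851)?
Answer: -24280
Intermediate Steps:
Q(P) = -3 (Q(P) = -3*1 = -3)
K = -8426
K + (Q(133) - 15851) = -8426 + (-3 - 15851) = -8426 - 15854 = -24280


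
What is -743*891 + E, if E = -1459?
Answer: -663472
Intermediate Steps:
-743*891 + E = -743*891 - 1459 = -662013 - 1459 = -663472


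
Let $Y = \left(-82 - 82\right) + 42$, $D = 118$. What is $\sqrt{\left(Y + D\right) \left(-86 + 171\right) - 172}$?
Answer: $16 i \sqrt{2} \approx 22.627 i$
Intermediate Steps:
$Y = -122$ ($Y = -164 + 42 = -122$)
$\sqrt{\left(Y + D\right) \left(-86 + 171\right) - 172} = \sqrt{\left(-122 + 118\right) \left(-86 + 171\right) - 172} = \sqrt{\left(-4\right) 85 - 172} = \sqrt{-340 - 172} = \sqrt{-512} = 16 i \sqrt{2}$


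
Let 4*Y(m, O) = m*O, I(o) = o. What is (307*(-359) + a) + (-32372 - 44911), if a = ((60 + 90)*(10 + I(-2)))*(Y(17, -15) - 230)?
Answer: -539996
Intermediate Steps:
Y(m, O) = O*m/4 (Y(m, O) = (m*O)/4 = (O*m)/4 = O*m/4)
a = -352500 (a = ((60 + 90)*(10 - 2))*((1/4)*(-15)*17 - 230) = (150*8)*(-255/4 - 230) = 1200*(-1175/4) = -352500)
(307*(-359) + a) + (-32372 - 44911) = (307*(-359) - 352500) + (-32372 - 44911) = (-110213 - 352500) - 77283 = -462713 - 77283 = -539996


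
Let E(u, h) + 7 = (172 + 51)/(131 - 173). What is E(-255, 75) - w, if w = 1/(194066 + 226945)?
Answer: -72554243/5894154 ≈ -12.310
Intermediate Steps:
E(u, h) = -517/42 (E(u, h) = -7 + (172 + 51)/(131 - 173) = -7 + 223/(-42) = -7 + 223*(-1/42) = -7 - 223/42 = -517/42)
w = 1/421011 ≈ 2.3752e-6
E(-255, 75) - w = -517/42 - 1*1/421011 = -517/42 - 1/421011 = -72554243/5894154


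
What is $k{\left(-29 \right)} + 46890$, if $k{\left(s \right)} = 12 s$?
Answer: $46542$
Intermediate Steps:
$k{\left(-29 \right)} + 46890 = 12 \left(-29\right) + 46890 = -348 + 46890 = 46542$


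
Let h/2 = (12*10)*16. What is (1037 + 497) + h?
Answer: 5374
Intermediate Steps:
h = 3840 (h = 2*((12*10)*16) = 2*(120*16) = 2*1920 = 3840)
(1037 + 497) + h = (1037 + 497) + 3840 = 1534 + 3840 = 5374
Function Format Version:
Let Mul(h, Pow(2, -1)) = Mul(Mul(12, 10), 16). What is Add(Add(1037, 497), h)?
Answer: 5374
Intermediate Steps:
h = 3840 (h = Mul(2, Mul(Mul(12, 10), 16)) = Mul(2, Mul(120, 16)) = Mul(2, 1920) = 3840)
Add(Add(1037, 497), h) = Add(Add(1037, 497), 3840) = Add(1534, 3840) = 5374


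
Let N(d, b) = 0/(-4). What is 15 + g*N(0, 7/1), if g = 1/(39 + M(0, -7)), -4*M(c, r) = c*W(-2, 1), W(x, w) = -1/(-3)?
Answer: 15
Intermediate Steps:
W(x, w) = ⅓ (W(x, w) = -1*(-⅓) = ⅓)
M(c, r) = -c/12 (M(c, r) = -c/(4*3) = -c/12)
N(d, b) = 0 (N(d, b) = 0*(-¼) = 0)
g = 1/39 (g = 1/(39 - 1/12*0) = 1/(39 + 0) = 1/39 ≈ 0.025641)
15 + g*N(0, 7/1) = 15 + (1/39)*0 = 15 + 0 = 15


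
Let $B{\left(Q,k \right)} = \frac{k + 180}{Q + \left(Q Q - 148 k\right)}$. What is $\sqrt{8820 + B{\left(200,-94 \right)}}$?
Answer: $\frac{\sqrt{403530031433}}{6764} \approx 93.915$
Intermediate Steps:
$B{\left(Q,k \right)} = \frac{180 + k}{Q + Q^{2} - 148 k}$ ($B{\left(Q,k \right)} = \frac{180 + k}{Q + \left(Q^{2} - 148 k\right)} = \frac{180 + k}{Q + Q^{2} - 148 k}$)
$\sqrt{8820 + B{\left(200,-94 \right)}} = \sqrt{8820 + \frac{180 - 94}{200 + 200^{2} - -13912}} = \sqrt{8820 + \frac{1}{200 + 40000 + 13912} \cdot 86} = \sqrt{8820 + \frac{1}{54112} \cdot 86} = \sqrt{8820 + \frac{43}{27056}} = \sqrt{\frac{238633963}{27056}} = \frac{\sqrt{403530031433}}{6764}$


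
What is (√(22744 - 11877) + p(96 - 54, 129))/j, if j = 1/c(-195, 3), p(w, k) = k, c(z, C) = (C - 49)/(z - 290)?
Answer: 5934/485 + 46*√10867/485 ≈ 22.122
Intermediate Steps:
c(z, C) = (-49 + C)/(-290 + z)
j = 485/46 (j = 1/((-49 + 3)/(-290 - 195)) = 1/(-46/(-485)) = 1/(-1/485*(-46)) = 1/(46/485) = 485/46 ≈ 10.543)
(√(22744 - 11877) + p(96 - 54, 129))/j = (√(22744 - 11877) + 129)/(485/46) = (√10867 + 129)*(46/485) = (129 + √10867)*(46/485) = 5934/485 + 46*√10867/485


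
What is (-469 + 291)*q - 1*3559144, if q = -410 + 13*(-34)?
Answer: -3407488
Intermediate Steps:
q = -852 (q = -410 - 442 = -852)
(-469 + 291)*q - 1*3559144 = (-469 + 291)*(-852) - 1*3559144 = -178*(-852) - 3559144 = 151656 - 3559144 = -3407488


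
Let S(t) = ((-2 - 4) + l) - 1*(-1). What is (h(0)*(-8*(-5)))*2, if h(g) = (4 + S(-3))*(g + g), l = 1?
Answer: 0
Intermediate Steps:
S(t) = -4 (S(t) = ((-2 - 4) + 1) - 1*(-1) = (-6 + 1) + 1 = -5 + 1 = -4)
h(g) = 0 (h(g) = (4 - 4)*(g + g) = 0*(2*g) = 0)
(h(0)*(-8*(-5)))*2 = (0*(-8*(-5)))*2 = (0*40)*2 = 0*2 = 0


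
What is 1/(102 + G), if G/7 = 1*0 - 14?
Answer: 1/4 ≈ 0.25000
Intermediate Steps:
G = -98 (G = 7*(1*0 - 14) = 7*(0 - 14) = 7*(-14) = -98)
1/(102 + G) = 1/(102 - 98) = 1/4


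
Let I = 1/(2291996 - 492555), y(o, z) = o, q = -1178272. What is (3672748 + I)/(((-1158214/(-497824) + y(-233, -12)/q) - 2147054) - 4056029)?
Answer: -121143509693487878882976/204605097782130754502437 ≈ -0.59208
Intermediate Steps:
I = 1/1799441 ≈ 5.5573e-7
(3672748 + I)/(((-1158214/(-497824) + y(-233, -12)/q) - 2147054) - 4056029) = (3672748 + 1/1799441)/(((-1158214/(-497824) - 233/(-1178272)) - 2147054) - 4056029) = 6608893333869/(1799441*(((-1158214*(-1/497824) - 233*(-1/1178272)) - 2147054) - 4056029)) = 6608893333869/(1799441*(((579107/248912 + 233/1178272) - 2147054) - 4056029)) = 6608893333869/(1799441*((42650222475/18330377504 - 2147054) - 4056029)) = 6608893333869/(1799441*(-39356267691250741/18330377504 - 4056029)) = 6608893333869/(1799441*(-113704810428422357/18330377504)) = (6608893333869/1799441)*(-18330377504/113704810428422357) = -121143509693487878882976/204605097782130754502437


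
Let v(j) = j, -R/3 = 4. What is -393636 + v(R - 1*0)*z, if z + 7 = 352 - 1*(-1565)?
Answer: -416556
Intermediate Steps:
R = -12 (R = -3*4 = -12)
z = 1910 (z = -7 + (352 - 1*(-1565)) = -7 + (352 + 1565) = -7 + 1917 = 1910)
-393636 + v(R - 1*0)*z = -393636 + (-12 - 1*0)*1910 = -393636 + (-12 + 0)*1910 = -393636 - 12*1910 = -393636 - 22920 = -416556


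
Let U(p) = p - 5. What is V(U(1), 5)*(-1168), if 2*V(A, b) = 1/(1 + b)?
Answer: -292/3 ≈ -97.333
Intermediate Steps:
U(p) = -5 + p
V(A, b) = 1/(2*(1 + b))
V(U(1), 5)*(-1168) = (1/(2*(1 + 5)))*(-1168) = ((1/2)/6)*(-1168) = ((1/2)*(1/6))*(-1168) = (1/12)*(-1168) = -292/3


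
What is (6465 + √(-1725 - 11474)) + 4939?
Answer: 11404 + I*√13199 ≈ 11404.0 + 114.89*I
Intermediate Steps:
(6465 + √(-1725 - 11474)) + 4939 = (6465 + √(-13199)) + 4939 = (6465 + I*√13199) + 4939 = 11404 + I*√13199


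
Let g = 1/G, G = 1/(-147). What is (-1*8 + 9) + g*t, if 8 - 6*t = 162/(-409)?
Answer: -83724/409 ≈ -204.70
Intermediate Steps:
G = -1/147 ≈ -0.0068027
g = -147 (g = 1/(-1/147) = -147)
t = 1717/1227 (t = 4/3 - 27/(-409) = 4/3 - 27*(-1)/409 = 4/3 - ⅙*(-162/409) = 4/3 + 27/409 = 1717/1227 ≈ 1.3993)
(-1*8 + 9) + g*t = (-1*8 + 9) - 147*1717/1227 = (-8 + 9) - 84133/409 = 1 - 84133/409 = -83724/409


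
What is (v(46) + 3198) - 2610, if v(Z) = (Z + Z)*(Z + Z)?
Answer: 9052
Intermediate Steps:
v(Z) = 4*Z² (v(Z) = (2*Z)*(2*Z) = 4*Z²)
(v(46) + 3198) - 2610 = (4*46² + 3198) - 2610 = (4*2116 + 3198) - 2610 = (8464 + 3198) - 2610 = 11662 - 2610 = 9052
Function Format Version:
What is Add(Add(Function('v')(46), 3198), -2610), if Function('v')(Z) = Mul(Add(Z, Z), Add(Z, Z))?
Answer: 9052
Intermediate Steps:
Function('v')(Z) = Mul(4, Pow(Z, 2)) (Function('v')(Z) = Mul(Mul(2, Z), Mul(2, Z)) = Mul(4, Pow(Z, 2)))
Add(Add(Function('v')(46), 3198), -2610) = Add(Add(Mul(4, Pow(46, 2)), 3198), -2610) = Add(Add(Mul(4, 2116), 3198), -2610) = Add(Add(8464, 3198), -2610) = Add(11662, -2610) = 9052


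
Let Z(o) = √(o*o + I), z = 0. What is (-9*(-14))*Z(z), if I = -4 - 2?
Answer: 126*I*√6 ≈ 308.64*I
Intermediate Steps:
I = -6
Z(o) = √(-6 + o²) (Z(o) = √(o*o - 6) = √(o² - 6) = √(-6 + o²))
(-9*(-14))*Z(z) = (-9*(-14))*√(-6 + 0²) = 126*√(-6 + 0) = 126*√(-6) = 126*(I*√6) = 126*I*√6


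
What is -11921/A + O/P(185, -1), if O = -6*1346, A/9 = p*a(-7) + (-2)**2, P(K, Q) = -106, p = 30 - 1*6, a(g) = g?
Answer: 6591901/78228 ≈ 84.265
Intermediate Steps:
p = 24 (p = 30 - 6 = 24)
A = -1476 (A = 9*(24*(-7) + (-2)**2) = 9*(-168 + 4) = 9*(-164) = -1476)
O = -8076
-11921/A + O/P(185, -1) = -11921/(-1476) - 8076/(-106) = -11921*(-1/1476) - 8076*(-1/106) = 11921/1476 + 4038/53 = 6591901/78228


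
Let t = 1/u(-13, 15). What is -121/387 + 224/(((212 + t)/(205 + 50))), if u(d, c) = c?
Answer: 331196699/1231047 ≈ 269.04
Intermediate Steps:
t = 1/15 ≈ 0.066667
-121/387 + 224/(((212 + t)/(205 + 50))) = -121/387 + 224/(((212 + 1/15)/(205 + 50))) = -121*1/387 + 224/(((3181/15)/255)) = -121/387 + 224/(((3181/15)*(1/255))) = -121/387 + 224/(3181/3825) = -121/387 + 224*(3825/3181) = -121/387 + 856800/3181 = 331196699/1231047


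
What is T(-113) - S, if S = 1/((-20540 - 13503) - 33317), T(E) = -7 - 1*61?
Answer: -4580479/67360 ≈ -68.000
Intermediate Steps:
T(E) = -68 (T(E) = -7 - 61 = -68)
S = -1/67360 (S = 1/(-34043 - 33317) = 1/(-67360) = -1/67360 ≈ -1.4846e-5)
T(-113) - S = -68 - 1*(-1/67360) = -68 + 1/67360 = -4580479/67360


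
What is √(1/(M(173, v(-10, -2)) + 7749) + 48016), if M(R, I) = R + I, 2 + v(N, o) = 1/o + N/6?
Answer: 7*√2211592515874/47507 ≈ 219.13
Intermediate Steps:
v(N, o) = -2 + 1/o + N/6 (v(N, o) = -2 + (1/o + N/6) = -2 + 1/o + N/6)
M(R, I) = I + R
√(1/(M(173, v(-10, -2)) + 7749) + 48016) = √(1/(((-2 + 1/(-2) + (⅙)*(-10)) + 173) + 7749) + 48016) = √(1/(((-2 - ½ - 5/3) + 173) + 7749) + 48016) = √(1/((-25/6 + 173) + 7749) + 48016) = √(1/(1013/6 + 7749) + 48016) = √(1/(47507/6) + 48016) = √(6/47507 + 48016) = √(2281096118/47507) = 7*√2211592515874/47507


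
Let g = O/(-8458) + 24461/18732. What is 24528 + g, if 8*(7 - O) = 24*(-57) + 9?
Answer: 7772607074167/316870512 ≈ 24529.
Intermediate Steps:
O = 1415/8 (O = 7 - (24*(-57) + 9)/8 = 7 - (-1368 + 9)/8 = 7 - 1/8*(-1359) = 7 + 1359/8 = 1415/8 ≈ 176.88)
g = 407155831/316870512 (g = (1415/8)/(-8458) + 24461/18732 = (1415/8)*(-1/8458) + 24461*(1/18732) = -1415/67664 + 24461/18732 = 407155831/316870512 ≈ 1.2849)
24528 + g = 24528 + 407155831/316870512 = 7772607074167/316870512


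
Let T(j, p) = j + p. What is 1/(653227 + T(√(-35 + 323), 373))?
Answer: 20425/13349779991 - 3*√2/106798239928 ≈ 1.5299e-6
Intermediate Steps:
1/(653227 + T(√(-35 + 323), 373)) = 1/(653227 + (√(-35 + 323) + 373)) = 1/(653227 + (√288 + 373)) = 1/(653227 + (12*√2 + 373)) = 1/(653227 + (373 + 12*√2)) = 1/(653600 + 12*√2)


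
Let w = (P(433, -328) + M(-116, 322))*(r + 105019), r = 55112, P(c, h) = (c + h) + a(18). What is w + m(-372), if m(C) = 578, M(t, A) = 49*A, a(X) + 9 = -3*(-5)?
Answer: 2544322037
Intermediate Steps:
a(X) = 6 (a(X) = -9 - 3*(-5) = -9 + 15 = 6)
P(c, h) = 6 + c + h (P(c, h) = (c + h) + 6 = 6 + c + h)
w = 2544321459 (w = ((6 + 433 - 328) + 49*322)*(55112 + 105019) = (111 + 15778)*160131 = 15889*160131 = 2544321459)
w + m(-372) = 2544321459 + 578 = 2544322037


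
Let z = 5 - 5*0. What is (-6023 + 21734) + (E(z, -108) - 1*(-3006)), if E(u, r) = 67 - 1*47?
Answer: 18737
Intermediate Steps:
z = 5 (z = 5 + 0 = 5)
E(u, r) = 20 (E(u, r) = 67 - 47 = 20)
(-6023 + 21734) + (E(z, -108) - 1*(-3006)) = (-6023 + 21734) + (20 - 1*(-3006)) = 15711 + (20 + 3006) = 15711 + 3026 = 18737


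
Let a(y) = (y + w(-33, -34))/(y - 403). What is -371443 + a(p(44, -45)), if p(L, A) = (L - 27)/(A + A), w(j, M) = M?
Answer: -13478549064/36287 ≈ -3.7144e+5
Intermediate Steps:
p(L, A) = (-27 + L)/(2*A) (p(L, A) = (-27 + L)/((2*A)) = (-27 + L)*(1/(2*A)) = (-27 + L)/(2*A))
a(y) = (-34 + y)/(-403 + y) (a(y) = (y - 34)/(y - 403) = (-34 + y)/(-403 + y))
-371443 + a(p(44, -45)) = -371443 + (-34 + (1/2)*(-27 + 44)/(-45))/(-403 + (1/2)*(-27 + 44)/(-45)) = -371443 + (-34 + (1/2)*(-1/45)*17)/(-403 + (1/2)*(-1/45)*17) = -371443 + (-34 - 17/90)/(-403 - 17/90) = -371443 - 3077/90/(-36287/90) = -371443 - 90/36287*(-3077/90) = -371443 + 3077/36287 = -13478549064/36287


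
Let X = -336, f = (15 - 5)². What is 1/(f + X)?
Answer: -1/236 ≈ -0.0042373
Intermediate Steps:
f = 100 (f = 10² = 100)
1/(f + X) = 1/(100 - 336) = 1/(-236) = -1/236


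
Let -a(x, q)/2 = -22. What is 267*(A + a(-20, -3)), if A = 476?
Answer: 138840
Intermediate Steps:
a(x, q) = 44 (a(x, q) = -2*(-22) = 44)
267*(A + a(-20, -3)) = 267*(476 + 44) = 267*520 = 138840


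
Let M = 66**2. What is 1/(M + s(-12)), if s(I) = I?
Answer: 1/4344 ≈ 0.00023020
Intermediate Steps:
M = 4356
1/(M + s(-12)) = 1/(4356 - 12) = 1/4344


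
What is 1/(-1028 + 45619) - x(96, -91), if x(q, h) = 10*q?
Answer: -42807359/44591 ≈ -960.00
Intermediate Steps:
1/(-1028 + 45619) - x(96, -91) = 1/(-1028 + 45619) - 10*96 = 1/44591 - 1*960 = 1/44591 - 960 = -42807359/44591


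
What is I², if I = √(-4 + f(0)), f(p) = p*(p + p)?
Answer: -4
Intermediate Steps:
f(p) = 2*p² (f(p) = p*(2*p) = 2*p²)
I = 2*I (I = √(-4 + 2*0²) = √(-4 + 2*0) = √(-4 + 0) = √(-4) = 2*I ≈ 2.0*I)
I² = (2*I)² = -4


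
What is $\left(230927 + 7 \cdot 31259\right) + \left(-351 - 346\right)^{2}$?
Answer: $935549$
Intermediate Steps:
$\left(230927 + 7 \cdot 31259\right) + \left(-351 - 346\right)^{2} = \left(230927 + 218813\right) + \left(-697\right)^{2} = 449740 + 485809 = 935549$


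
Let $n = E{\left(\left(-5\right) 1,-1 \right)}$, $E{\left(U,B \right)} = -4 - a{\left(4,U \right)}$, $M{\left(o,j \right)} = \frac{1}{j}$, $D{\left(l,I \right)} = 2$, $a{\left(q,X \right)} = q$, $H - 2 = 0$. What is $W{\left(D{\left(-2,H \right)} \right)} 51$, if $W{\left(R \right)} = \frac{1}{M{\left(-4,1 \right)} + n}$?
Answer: $- \frac{51}{7} \approx -7.2857$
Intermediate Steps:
$H = 2$ ($H = 2 + 0 = 2$)
$E{\left(U,B \right)} = -8$ ($E{\left(U,B \right)} = -4 - 4 = -8$)
$n = -8$
$W{\left(R \right)} = - \frac{1}{7}$ ($W{\left(R \right)} = \frac{1}{1^{-1} - 8} = \frac{1}{1 - 8} = \frac{1}{-7} = - \frac{1}{7}$)
$W{\left(D{\left(-2,H \right)} \right)} 51 = \left(- \frac{1}{7}\right) 51 = - \frac{51}{7}$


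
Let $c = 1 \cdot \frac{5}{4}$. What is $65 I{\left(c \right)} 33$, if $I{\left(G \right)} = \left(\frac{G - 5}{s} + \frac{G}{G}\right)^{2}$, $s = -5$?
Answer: $\frac{105105}{16} \approx 6569.1$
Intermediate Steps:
$c = \frac{5}{4}$ ($c = 1 \cdot 5 \cdot \frac{1}{4} = 1 \cdot \frac{5}{4} = \frac{5}{4} \approx 1.25$)
$I{\left(G \right)} = \left(2 - \frac{G}{5}\right)^{2}$ ($I{\left(G \right)} = \left(\frac{G - 5}{-5} + \frac{G}{G}\right)^{2} = \left(\left(-5 + G\right) \left(- \frac{1}{5}\right) + 1\right)^{2} = \left(\left(1 - \frac{G}{5}\right) + 1\right)^{2} = \left(2 - \frac{G}{5}\right)^{2}$)
$65 I{\left(c \right)} 33 = 65 \frac{\left(-10 + \frac{5}{4}\right)^{2}}{25} \cdot 33 = 65 \frac{\left(- \frac{35}{4}\right)^{2}}{25} \cdot 33 = 65 \cdot \frac{1}{25} \cdot \frac{1225}{16} \cdot 33 = 65 \cdot \frac{49}{16} \cdot 33 = \frac{3185}{16} \cdot 33 = \frac{105105}{16}$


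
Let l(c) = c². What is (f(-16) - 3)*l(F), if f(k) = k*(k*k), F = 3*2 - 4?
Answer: -16396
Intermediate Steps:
F = 2 (F = 6 - 4 = 2)
f(k) = k³ (f(k) = k*k² = k³)
(f(-16) - 3)*l(F) = ((-16)³ - 3)*2² = (-4096 - 3)*4 = -4099*4 = -16396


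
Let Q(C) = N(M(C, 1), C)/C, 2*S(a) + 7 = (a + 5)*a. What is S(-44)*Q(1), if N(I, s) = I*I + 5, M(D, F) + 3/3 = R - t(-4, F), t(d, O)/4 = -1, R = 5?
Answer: 117921/2 ≈ 58961.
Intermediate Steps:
t(d, O) = -4 (t(d, O) = 4*(-1) = -4)
S(a) = -7/2 + a*(5 + a)/2 (S(a) = -7/2 + ((a + 5)*a)/2 = -7/2 + ((5 + a)*a)/2 = -7/2 + (a*(5 + a))/2 = -7/2 + a*(5 + a)/2)
M(D, F) = 8 (M(D, F) = -1 + (5 - 1*(-4)) = -1 + (5 + 4) = -1 + 9 = 8)
N(I, s) = 5 + I² (N(I, s) = I² + 5 = 5 + I²)
Q(C) = 69/C (Q(C) = (5 + 8²)/C = (5 + 64)/C = 69/C)
S(-44)*Q(1) = (-7/2 + (½)*(-44)² + (5/2)*(-44))*(69/1) = (-7/2 + (½)*1936 - 110)*(69*1) = (-7/2 + 968 - 110)*69 = (1709/2)*69 = 117921/2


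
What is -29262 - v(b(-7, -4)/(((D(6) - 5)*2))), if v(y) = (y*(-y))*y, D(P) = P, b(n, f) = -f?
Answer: -29254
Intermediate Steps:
v(y) = -y**3 (v(y) = (-y**2)*y = -y**3)
-29262 - v(b(-7, -4)/(((D(6) - 5)*2))) = -29262 - (-1)*((-1*(-4))/(((6 - 5)*2)))**3 = -29262 - (-1)*(4/((1*2)))**3 = -29262 - (-1)*(4/2)**3 = -29262 - (-1)*(4*(1/2))**3 = -29262 - (-1)*2**3 = -29262 - (-1)*8 = -29262 - 1*(-8) = -29262 + 8 = -29254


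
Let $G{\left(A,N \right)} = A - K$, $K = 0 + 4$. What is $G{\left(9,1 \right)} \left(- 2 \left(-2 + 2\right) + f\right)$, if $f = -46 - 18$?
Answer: $-320$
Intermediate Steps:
$K = 4$
$G{\left(A,N \right)} = -4 + A$ ($G{\left(A,N \right)} = A - 4 = -4 + A$)
$f = -64$
$G{\left(9,1 \right)} \left(- 2 \left(-2 + 2\right) + f\right) = \left(-4 + 9\right) \left(- 2 \left(-2 + 2\right) - 64\right) = 5 \left(\left(-2\right) 0 - 64\right) = 5 \left(0 - 64\right) = 5 \left(-64\right) = -320$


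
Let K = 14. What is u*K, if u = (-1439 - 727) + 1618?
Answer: -7672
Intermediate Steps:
u = -548 (u = -2166 + 1618 = -548)
u*K = -548*14 = -7672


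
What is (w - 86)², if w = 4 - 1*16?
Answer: 9604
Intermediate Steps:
w = -12 (w = 4 - 16 = -12)
(w - 86)² = (-12 - 86)² = (-98)² = 9604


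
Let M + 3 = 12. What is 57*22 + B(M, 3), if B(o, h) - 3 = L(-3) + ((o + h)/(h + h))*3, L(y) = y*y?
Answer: 1272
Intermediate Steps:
L(y) = y²
M = 9 (M = -3 + 12 = 9)
B(o, h) = 12 + 3*(h + o)/(2*h) (B(o, h) = 3 + ((-3)² + ((o + h)/(h + h))*3) = 3 + (9 + ((h + o)/((2*h)))*3) = 3 + (9 + ((h + o)*(1/(2*h)))*3) = 3 + (9 + ((h + o)/(2*h))*3) = 3 + (9 + 3*(h + o)/(2*h)) = 12 + 3*(h + o)/(2*h))
57*22 + B(M, 3) = 57*22 + (3/2)*(9 + 9*3)/3 = 1254 + (3/2)*(⅓)*(9 + 27) = 1254 + (3/2)*(⅓)*36 = 1254 + 18 = 1272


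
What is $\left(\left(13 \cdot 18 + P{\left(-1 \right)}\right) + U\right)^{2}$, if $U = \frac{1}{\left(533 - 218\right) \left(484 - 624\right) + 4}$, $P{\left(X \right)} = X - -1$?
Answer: $\frac{106470678682369}{1944457216} \approx 54756.0$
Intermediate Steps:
$P{\left(X \right)} = 1 + X$ ($P{\left(X \right)} = X + 1 = 1 + X$)
$U = - \frac{1}{44096}$ ($U = \frac{1}{315 \left(-140\right) + 4} = \frac{1}{-44100 + 4} = \frac{1}{-44096} = - \frac{1}{44096} \approx -2.2678 \cdot 10^{-5}$)
$\left(\left(13 \cdot 18 + P{\left(-1 \right)}\right) + U\right)^{2} = \left(\left(13 \cdot 18 + \left(1 - 1\right)\right) - \frac{1}{44096}\right)^{2} = \left(\left(234 + 0\right) - \frac{1}{44096}\right)^{2} = \left(234 - \frac{1}{44096}\right)^{2} = \left(\frac{10318463}{44096}\right)^{2} = \frac{106470678682369}{1944457216}$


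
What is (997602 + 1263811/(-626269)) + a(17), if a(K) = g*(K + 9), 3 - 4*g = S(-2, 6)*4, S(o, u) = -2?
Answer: 1249621442721/1252538 ≈ 9.9767e+5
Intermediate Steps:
g = 11/4 (g = ¾ - (-1)*4/2 = ¾ - ¼*(-8) = ¾ + 2 = 11/4 ≈ 2.7500)
a(K) = 99/4 + 11*K/4 (a(K) = 11*(K + 9)/4 = 11*(9 + K)/4 = 99/4 + 11*K/4)
(997602 + 1263811/(-626269)) + a(17) = (997602 + 1263811/(-626269)) + (99/4 + (11/4)*17) = (997602 + 1263811*(-1/626269)) + (99/4 + 187/4) = (997602 - 1263811/626269) + 143/2 = 624765943127/626269 + 143/2 = 1249621442721/1252538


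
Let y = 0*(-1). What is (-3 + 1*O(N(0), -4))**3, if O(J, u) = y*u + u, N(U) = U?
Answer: -343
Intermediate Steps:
y = 0
O(J, u) = u (O(J, u) = 0*u + u = 0 + u = u)
(-3 + 1*O(N(0), -4))**3 = (-3 + 1*(-4))**3 = (-3 - 4)**3 = (-7)**3 = -343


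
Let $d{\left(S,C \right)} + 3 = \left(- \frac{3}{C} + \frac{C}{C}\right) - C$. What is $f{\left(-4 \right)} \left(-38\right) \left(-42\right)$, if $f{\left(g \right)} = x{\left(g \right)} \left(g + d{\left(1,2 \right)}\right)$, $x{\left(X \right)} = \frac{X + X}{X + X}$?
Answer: $-15162$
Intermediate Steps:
$x{\left(X \right)} = 1$ ($x{\left(X \right)} = \frac{2 X}{2 X} = 2 X \frac{1}{2 X} = 1$)
$d{\left(S,C \right)} = -2 - C - \frac{3}{C}$ ($d{\left(S,C \right)} = -3 - \left(C + \frac{3}{C} - \frac{C}{C}\right) = -3 - \left(-1 + C + \frac{3}{C}\right) = -2 - C - \frac{3}{C}$)
$f{\left(g \right)} = - \frac{11}{2} + g$ ($f{\left(g \right)} = 1 \left(g - \left(4 + \frac{3}{2}\right)\right) = 1 \left(g - \frac{11}{2}\right) = 1 \left(- \frac{11}{2} + g\right) = - \frac{11}{2} + g$)
$f{\left(-4 \right)} \left(-38\right) \left(-42\right) = \left(- \frac{11}{2} - 4\right) \left(-38\right) \left(-42\right) = \left(- \frac{19}{2}\right) \left(-38\right) \left(-42\right) = 361 \left(-42\right) = -15162$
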